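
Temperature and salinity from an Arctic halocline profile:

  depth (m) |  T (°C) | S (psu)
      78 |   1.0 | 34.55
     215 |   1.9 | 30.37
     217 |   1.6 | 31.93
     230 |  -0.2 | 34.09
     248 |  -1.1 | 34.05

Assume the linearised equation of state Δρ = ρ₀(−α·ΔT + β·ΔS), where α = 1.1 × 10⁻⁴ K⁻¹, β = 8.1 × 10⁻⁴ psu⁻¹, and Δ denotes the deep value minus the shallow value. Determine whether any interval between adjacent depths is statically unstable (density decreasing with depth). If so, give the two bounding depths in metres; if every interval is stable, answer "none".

78–215 m

Evaluate Δρ/ρ₀ = −αΔT + βΔS across each adjacent pair:
  78–215 m: −αΔT+βΔS = −(1.1 × 10⁻⁴)(+0.9)+(8.1 × 10⁻⁴)(-4.18) = -3.5 × 10⁻³ → UNSTABLE
  215–217 m: −αΔT+βΔS = −(1.1 × 10⁻⁴)(-0.3)+(8.1 × 10⁻⁴)(+1.56) = 1.3 × 10⁻³ → stable
  217–230 m: −αΔT+βΔS = −(1.1 × 10⁻⁴)(-1.8)+(8.1 × 10⁻⁴)(+2.16) = 1.9 × 10⁻³ → stable
  230–248 m: −αΔT+βΔS = −(1.1 × 10⁻⁴)(-0.9)+(8.1 × 10⁻⁴)(-0.04) = 6.7 × 10⁻⁵ → stable
The 78–215 m interval has Δρ < 0: lighter water underlies denser water.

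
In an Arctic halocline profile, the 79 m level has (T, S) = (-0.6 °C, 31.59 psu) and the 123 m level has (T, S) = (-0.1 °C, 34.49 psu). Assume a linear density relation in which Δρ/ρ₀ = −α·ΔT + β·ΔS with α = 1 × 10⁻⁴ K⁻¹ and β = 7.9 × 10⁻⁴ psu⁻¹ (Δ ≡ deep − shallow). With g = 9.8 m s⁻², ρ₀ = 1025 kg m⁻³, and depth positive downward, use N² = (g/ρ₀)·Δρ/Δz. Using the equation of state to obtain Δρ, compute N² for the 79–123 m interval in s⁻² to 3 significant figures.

4.99 × 10⁻⁴ s⁻²

ΔT = +0.5 K, ΔS = +2.90 psu (deep − shallow).
Δρ/ρ₀ = −αΔT + βΔS = -5.00 × 10⁻⁵ + 2.291 × 10⁻³ = 2.241 × 10⁻³, so Δρ ≈ 2.297 kg m⁻³.
N² = (g/ρ₀)·Δρ/Δz = g·(Δρ/ρ₀)/Δz = 9.8 × 2.241 × 10⁻³ / 44 = 4.9913 × 10⁻⁴ s⁻² ≈ 4.99 × 10⁻⁴ s⁻².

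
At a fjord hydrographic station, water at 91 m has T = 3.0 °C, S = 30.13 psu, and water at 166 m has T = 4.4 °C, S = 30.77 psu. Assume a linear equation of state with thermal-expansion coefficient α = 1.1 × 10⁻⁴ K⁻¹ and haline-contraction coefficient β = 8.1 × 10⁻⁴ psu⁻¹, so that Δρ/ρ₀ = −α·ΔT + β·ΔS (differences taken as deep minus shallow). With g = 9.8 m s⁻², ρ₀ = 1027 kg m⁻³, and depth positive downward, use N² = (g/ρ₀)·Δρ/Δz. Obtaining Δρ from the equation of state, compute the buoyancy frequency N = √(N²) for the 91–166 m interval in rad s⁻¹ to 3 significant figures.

ΔT = +1.4 K, ΔS = +0.64 psu (deep − shallow).
Δρ/ρ₀ = −αΔT + βΔS = -1.54 × 10⁻⁴ + 5.184 × 10⁻⁴ = 3.644 × 10⁻⁴, so Δρ ≈ 0.3742 kg m⁻³.
N² = (g/ρ₀)·Δρ/Δz = g·(Δρ/ρ₀)/Δz = 9.8 × 3.644 × 10⁻⁴ / 75 = 4.7615 × 10⁻⁵ s⁻².
N = √(4.7615 × 10⁻⁵) = 6.9004 × 10⁻³ rad s⁻¹ ≈ 6.90 × 10⁻³ rad s⁻¹.

6.90 × 10⁻³ rad s⁻¹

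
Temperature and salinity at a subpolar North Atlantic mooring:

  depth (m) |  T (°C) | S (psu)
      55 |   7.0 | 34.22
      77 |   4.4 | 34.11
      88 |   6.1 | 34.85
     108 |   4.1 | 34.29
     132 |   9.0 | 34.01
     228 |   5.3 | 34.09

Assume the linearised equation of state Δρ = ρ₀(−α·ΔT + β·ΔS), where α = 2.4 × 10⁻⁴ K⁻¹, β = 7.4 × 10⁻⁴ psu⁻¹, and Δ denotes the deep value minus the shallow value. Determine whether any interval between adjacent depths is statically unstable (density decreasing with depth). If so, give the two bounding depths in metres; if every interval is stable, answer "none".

Evaluate Δρ/ρ₀ = −αΔT + βΔS across each adjacent pair:
  55–77 m: −αΔT+βΔS = −(2.4 × 10⁻⁴)(-2.6)+(7.4 × 10⁻⁴)(-0.11) = 5.4 × 10⁻⁴ → stable
  77–88 m: −αΔT+βΔS = −(2.4 × 10⁻⁴)(+1.7)+(7.4 × 10⁻⁴)(+0.74) = 1.4 × 10⁻⁴ → stable
  88–108 m: −αΔT+βΔS = −(2.4 × 10⁻⁴)(-2.0)+(7.4 × 10⁻⁴)(-0.56) = 6.6 × 10⁻⁵ → stable
  108–132 m: −αΔT+βΔS = −(2.4 × 10⁻⁴)(+4.9)+(7.4 × 10⁻⁴)(-0.28) = -1.4 × 10⁻³ → UNSTABLE
  132–228 m: −αΔT+βΔS = −(2.4 × 10⁻⁴)(-3.7)+(7.4 × 10⁻⁴)(+0.08) = 9.5 × 10⁻⁴ → stable
The 108–132 m interval has Δρ < 0: lighter water underlies denser water.

108–132 m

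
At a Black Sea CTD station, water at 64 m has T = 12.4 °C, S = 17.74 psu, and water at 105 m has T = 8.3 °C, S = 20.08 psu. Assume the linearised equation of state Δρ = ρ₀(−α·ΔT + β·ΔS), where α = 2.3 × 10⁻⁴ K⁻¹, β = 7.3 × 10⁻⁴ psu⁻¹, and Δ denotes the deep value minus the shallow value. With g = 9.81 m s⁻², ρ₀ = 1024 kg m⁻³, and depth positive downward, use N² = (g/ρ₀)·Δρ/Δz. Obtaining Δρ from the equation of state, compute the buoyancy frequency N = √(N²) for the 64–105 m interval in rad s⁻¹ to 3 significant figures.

0.0252 rad s⁻¹

ΔT = -4.1 K, ΔS = +2.34 psu (deep − shallow).
Δρ/ρ₀ = −αΔT + βΔS = 9.43 × 10⁻⁴ + 1.7082 × 10⁻³ = 2.6512 × 10⁻³, so Δρ ≈ 2.715 kg m⁻³.
N² = (g/ρ₀)·Δρ/Δz = g·(Δρ/ρ₀)/Δz = 9.81 × 2.6512 × 10⁻³ / 41 = 6.3435 × 10⁻⁴ s⁻².
N = √(6.3435 × 10⁻⁴) = 0.025186 rad s⁻¹ ≈ 0.0252 rad s⁻¹.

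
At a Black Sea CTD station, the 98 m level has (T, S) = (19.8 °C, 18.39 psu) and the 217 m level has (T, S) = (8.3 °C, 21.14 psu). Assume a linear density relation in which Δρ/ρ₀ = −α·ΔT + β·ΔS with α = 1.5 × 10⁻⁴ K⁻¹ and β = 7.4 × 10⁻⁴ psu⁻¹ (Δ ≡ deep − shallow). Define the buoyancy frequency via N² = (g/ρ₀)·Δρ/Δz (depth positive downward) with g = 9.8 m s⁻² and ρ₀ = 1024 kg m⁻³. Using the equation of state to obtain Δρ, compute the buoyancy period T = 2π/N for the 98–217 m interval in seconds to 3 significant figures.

357 s

ΔT = -11.5 K, ΔS = +2.75 psu (deep − shallow).
Δρ/ρ₀ = −αΔT + βΔS = 1.725 × 10⁻³ + 2.035 × 10⁻³ = 3.76 × 10⁻³, so Δρ ≈ 3.850 kg m⁻³.
N² = (g/ρ₀)·Δρ/Δz = g·(Δρ/ρ₀)/Δz = 9.8 × 3.76 × 10⁻³ / 119 = 3.0965 × 10⁻⁴ s⁻².
N = √(3.0965 × 10⁻⁴) = 0.017597 rad s⁻¹ → T = 2π/N = 357.06 s ≈ 357 s.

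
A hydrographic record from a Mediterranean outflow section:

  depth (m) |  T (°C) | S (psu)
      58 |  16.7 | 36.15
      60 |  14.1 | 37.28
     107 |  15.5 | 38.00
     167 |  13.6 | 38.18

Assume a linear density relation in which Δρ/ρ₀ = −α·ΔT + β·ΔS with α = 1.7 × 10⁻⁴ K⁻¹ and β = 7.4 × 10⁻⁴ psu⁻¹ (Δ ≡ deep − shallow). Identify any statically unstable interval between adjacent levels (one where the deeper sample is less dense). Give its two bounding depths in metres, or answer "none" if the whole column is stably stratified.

Evaluate Δρ/ρ₀ = −αΔT + βΔS across each adjacent pair:
  58–60 m: −αΔT+βΔS = −(1.7 × 10⁻⁴)(-2.6)+(7.4 × 10⁻⁴)(+1.13) = 1.3 × 10⁻³ → stable
  60–107 m: −αΔT+βΔS = −(1.7 × 10⁻⁴)(+1.4)+(7.4 × 10⁻⁴)(+0.72) = 2.9 × 10⁻⁴ → stable
  107–167 m: −αΔT+βΔS = −(1.7 × 10⁻⁴)(-1.9)+(7.4 × 10⁻⁴)(+0.18) = 4.6 × 10⁻⁴ → stable
Every interval has Δρ > 0: the column is stably stratified throughout.

none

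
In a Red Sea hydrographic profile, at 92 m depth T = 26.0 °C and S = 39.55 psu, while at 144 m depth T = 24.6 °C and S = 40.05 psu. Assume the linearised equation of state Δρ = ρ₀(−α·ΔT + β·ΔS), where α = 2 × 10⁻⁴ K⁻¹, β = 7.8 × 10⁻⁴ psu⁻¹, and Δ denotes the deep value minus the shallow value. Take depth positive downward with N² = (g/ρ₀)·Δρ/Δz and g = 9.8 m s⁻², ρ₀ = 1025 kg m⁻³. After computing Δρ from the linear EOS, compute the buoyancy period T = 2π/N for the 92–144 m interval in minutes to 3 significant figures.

ΔT = -1.4 K, ΔS = +0.50 psu (deep − shallow).
Δρ/ρ₀ = −αΔT + βΔS = 2.80 × 10⁻⁴ + 3.90 × 10⁻⁴ = 6.70 × 10⁻⁴, so Δρ ≈ 0.6867 kg m⁻³.
N² = (g/ρ₀)·Δρ/Δz = g·(Δρ/ρ₀)/Δz = 9.8 × 6.70 × 10⁻⁴ / 52 = 1.2627 × 10⁻⁴ s⁻².
N = √(1.2627 × 10⁻⁴) = 0.011237 rad s⁻¹ → T = 2π/N = 559.15 s = 9.3192 min ≈ 9.32 min.

9.32 min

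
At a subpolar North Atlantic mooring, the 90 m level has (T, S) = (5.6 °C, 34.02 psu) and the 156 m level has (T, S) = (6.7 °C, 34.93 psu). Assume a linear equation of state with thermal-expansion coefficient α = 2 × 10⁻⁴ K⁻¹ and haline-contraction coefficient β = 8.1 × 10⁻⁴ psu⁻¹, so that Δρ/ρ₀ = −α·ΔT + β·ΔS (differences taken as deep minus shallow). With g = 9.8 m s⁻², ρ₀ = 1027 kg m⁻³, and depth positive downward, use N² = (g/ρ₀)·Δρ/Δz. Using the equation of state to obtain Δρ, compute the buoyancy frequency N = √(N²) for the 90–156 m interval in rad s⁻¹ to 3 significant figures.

8.76 × 10⁻³ rad s⁻¹

ΔT = +1.1 K, ΔS = +0.91 psu (deep − shallow).
Δρ/ρ₀ = −αΔT + βΔS = -2.20 × 10⁻⁴ + 7.371 × 10⁻⁴ = 5.171 × 10⁻⁴, so Δρ ≈ 0.5311 kg m⁻³.
N² = (g/ρ₀)·Δρ/Δz = g·(Δρ/ρ₀)/Δz = 9.8 × 5.171 × 10⁻⁴ / 66 = 7.6782 × 10⁻⁵ s⁻².
N = √(7.6782 × 10⁻⁵) = 8.7625 × 10⁻³ rad s⁻¹ ≈ 8.76 × 10⁻³ rad s⁻¹.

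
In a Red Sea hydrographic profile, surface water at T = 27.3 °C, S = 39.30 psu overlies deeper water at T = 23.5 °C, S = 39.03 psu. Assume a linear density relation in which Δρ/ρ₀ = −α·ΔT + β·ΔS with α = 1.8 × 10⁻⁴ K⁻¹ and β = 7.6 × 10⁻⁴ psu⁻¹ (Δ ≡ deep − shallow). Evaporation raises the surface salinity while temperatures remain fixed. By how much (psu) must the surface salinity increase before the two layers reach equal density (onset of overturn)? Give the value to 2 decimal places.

Neutral buoyancy requires −α(T_deep − T_surf) + β(S_deep − S_surf′) = 0.
S_surf′ = S_deep − (α/β)·ΔT = 39.03 − (1.8 × 10⁻⁴/7.6 × 10⁻⁴)·(-3.8) = 39.9300 psu.
Increase required: 39.9300 − 39.30 = 0.6300 psu.

0.63 psu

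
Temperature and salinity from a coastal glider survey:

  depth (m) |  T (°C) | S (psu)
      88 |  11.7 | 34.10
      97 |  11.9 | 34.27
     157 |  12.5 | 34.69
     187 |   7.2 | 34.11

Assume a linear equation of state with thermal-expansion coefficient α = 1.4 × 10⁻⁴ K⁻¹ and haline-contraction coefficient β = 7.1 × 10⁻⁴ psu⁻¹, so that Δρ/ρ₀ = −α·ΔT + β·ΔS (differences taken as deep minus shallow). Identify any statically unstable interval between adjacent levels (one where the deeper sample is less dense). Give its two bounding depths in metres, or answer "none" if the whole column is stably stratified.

none

Evaluate Δρ/ρ₀ = −αΔT + βΔS across each adjacent pair:
  88–97 m: −αΔT+βΔS = −(1.4 × 10⁻⁴)(+0.2)+(7.1 × 10⁻⁴)(+0.17) = 9.3 × 10⁻⁵ → stable
  97–157 m: −αΔT+βΔS = −(1.4 × 10⁻⁴)(+0.6)+(7.1 × 10⁻⁴)(+0.42) = 2.1 × 10⁻⁴ → stable
  157–187 m: −αΔT+βΔS = −(1.4 × 10⁻⁴)(-5.3)+(7.1 × 10⁻⁴)(-0.58) = 3.3 × 10⁻⁴ → stable
Every interval has Δρ > 0: the column is stably stratified throughout.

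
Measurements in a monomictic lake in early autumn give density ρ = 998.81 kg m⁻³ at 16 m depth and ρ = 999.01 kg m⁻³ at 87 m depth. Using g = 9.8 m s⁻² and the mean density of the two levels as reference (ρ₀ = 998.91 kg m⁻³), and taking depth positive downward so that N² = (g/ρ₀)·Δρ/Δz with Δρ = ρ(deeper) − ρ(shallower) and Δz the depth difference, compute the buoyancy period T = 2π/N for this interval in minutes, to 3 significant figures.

19.9 min

Δρ = 999.01 − 998.81 = 0.20 kg m⁻³ over Δz = 87 − 16 = 71 m.
N² = (9.8/998.91) × (0.20/71) = 2.7636 × 10⁻⁵ s⁻².
N = √(2.7636 × 10⁻⁵) = 5.2570 × 10⁻³ rad s⁻¹, so T = 2π/N = 1.1952 × 10³ s = 19.920 min ≈ 19.9 min.
A positive N² confirms static stability across the interval.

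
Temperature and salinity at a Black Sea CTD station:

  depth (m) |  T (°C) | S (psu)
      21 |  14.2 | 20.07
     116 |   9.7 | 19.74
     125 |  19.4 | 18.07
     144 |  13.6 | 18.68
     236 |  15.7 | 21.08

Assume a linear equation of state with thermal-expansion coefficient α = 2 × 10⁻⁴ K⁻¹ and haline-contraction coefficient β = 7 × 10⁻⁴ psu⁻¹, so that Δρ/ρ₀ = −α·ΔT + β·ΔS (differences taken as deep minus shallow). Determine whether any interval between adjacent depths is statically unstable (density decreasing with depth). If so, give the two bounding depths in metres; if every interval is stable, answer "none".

Evaluate Δρ/ρ₀ = −αΔT + βΔS across each adjacent pair:
  21–116 m: −αΔT+βΔS = −(2 × 10⁻⁴)(-4.5)+(7 × 10⁻⁴)(-0.33) = 6.7 × 10⁻⁴ → stable
  116–125 m: −αΔT+βΔS = −(2 × 10⁻⁴)(+9.7)+(7 × 10⁻⁴)(-1.67) = -3.1 × 10⁻³ → UNSTABLE
  125–144 m: −αΔT+βΔS = −(2 × 10⁻⁴)(-5.8)+(7 × 10⁻⁴)(+0.61) = 1.6 × 10⁻³ → stable
  144–236 m: −αΔT+βΔS = −(2 × 10⁻⁴)(+2.1)+(7 × 10⁻⁴)(+2.40) = 1.3 × 10⁻³ → stable
The 116–125 m interval has Δρ < 0: lighter water underlies denser water.

116–125 m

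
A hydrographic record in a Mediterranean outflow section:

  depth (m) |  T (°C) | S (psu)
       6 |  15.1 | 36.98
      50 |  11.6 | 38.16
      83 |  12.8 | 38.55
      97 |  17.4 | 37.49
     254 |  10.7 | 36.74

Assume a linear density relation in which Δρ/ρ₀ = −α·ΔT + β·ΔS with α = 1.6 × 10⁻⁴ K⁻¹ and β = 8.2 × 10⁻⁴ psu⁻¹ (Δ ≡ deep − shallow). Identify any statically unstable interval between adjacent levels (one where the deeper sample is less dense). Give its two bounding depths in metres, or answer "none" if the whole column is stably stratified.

83–97 m

Evaluate Δρ/ρ₀ = −αΔT + βΔS across each adjacent pair:
  6–50 m: −αΔT+βΔS = −(1.6 × 10⁻⁴)(-3.5)+(8.2 × 10⁻⁴)(+1.18) = 1.5 × 10⁻³ → stable
  50–83 m: −αΔT+βΔS = −(1.6 × 10⁻⁴)(+1.2)+(8.2 × 10⁻⁴)(+0.39) = 1.3 × 10⁻⁴ → stable
  83–97 m: −αΔT+βΔS = −(1.6 × 10⁻⁴)(+4.6)+(8.2 × 10⁻⁴)(-1.06) = -1.6 × 10⁻³ → UNSTABLE
  97–254 m: −αΔT+βΔS = −(1.6 × 10⁻⁴)(-6.7)+(8.2 × 10⁻⁴)(-0.75) = 4.6 × 10⁻⁴ → stable
The 83–97 m interval has Δρ < 0: lighter water underlies denser water.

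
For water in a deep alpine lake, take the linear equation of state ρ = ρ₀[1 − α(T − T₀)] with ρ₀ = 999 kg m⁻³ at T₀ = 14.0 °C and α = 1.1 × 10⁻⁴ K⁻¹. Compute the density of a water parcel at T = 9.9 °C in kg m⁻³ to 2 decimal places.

999.45 kg m⁻³

T − T₀ = -4.1 K.
Bracket = 1 − α·(-4.1) = 1 + (4.51 × 10⁻⁴) = 1.0004510.
ρ = 999 × 1.0004510 = 999.45 kg m⁻³.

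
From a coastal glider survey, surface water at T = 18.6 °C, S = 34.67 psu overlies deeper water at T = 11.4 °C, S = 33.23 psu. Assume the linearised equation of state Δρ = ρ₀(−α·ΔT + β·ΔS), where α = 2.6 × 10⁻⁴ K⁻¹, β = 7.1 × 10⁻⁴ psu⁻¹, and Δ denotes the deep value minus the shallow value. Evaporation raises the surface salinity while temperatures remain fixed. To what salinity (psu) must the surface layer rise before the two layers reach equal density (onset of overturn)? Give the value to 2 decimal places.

35.87 psu

Neutral buoyancy requires −α(T_deep − T_surf) + β(S_deep − S_surf′) = 0.
S_surf′ = S_deep − (α/β)·ΔT = 33.23 − (2.6 × 10⁻⁴/7.1 × 10⁻⁴)·(-7.2) = 35.8666 psu.
Increase required: 35.8666 − 34.67 = 1.1966 psu.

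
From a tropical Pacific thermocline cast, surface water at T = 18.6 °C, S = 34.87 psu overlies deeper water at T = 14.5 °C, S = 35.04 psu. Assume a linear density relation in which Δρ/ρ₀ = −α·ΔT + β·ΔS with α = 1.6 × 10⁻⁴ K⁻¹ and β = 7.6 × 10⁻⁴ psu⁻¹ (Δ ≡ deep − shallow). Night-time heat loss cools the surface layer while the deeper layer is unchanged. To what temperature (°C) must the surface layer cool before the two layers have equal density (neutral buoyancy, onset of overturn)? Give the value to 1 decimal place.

13.7 °C

Neutral buoyancy requires Δρ = 0, i.e. −α(T_deep − T_surf′) + β(S_deep − S_surf) = 0.
T_surf′ = T_deep − (β/α)·ΔS = 14.5 − (7.6 × 10⁻⁴/1.6 × 10⁻⁴)·(+0.17) = 13.692 °C.
Cooling required: 18.6 − (13.692) = 4.908 °C.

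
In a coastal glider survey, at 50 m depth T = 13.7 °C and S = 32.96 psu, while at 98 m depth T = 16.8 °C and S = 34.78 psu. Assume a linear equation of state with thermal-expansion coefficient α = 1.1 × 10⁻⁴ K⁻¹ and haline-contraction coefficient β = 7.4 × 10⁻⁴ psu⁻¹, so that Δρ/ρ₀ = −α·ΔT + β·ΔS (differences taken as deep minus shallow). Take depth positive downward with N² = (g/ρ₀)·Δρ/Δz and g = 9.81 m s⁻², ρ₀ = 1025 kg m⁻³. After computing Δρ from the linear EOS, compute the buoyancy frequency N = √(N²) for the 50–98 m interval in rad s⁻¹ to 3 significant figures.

0.0143 rad s⁻¹

ΔT = +3.1 K, ΔS = +1.82 psu (deep − shallow).
Δρ/ρ₀ = −αΔT + βΔS = -3.41 × 10⁻⁴ + 1.3468 × 10⁻³ = 1.0058 × 10⁻³, so Δρ ≈ 1.031 kg m⁻³.
N² = (g/ρ₀)·Δρ/Δz = g·(Δρ/ρ₀)/Δz = 9.81 × 1.0058 × 10⁻³ / 48 = 2.0556 × 10⁻⁴ s⁻².
N = √(2.0556 × 10⁻⁴) = 0.014337 rad s⁻¹ ≈ 0.0143 rad s⁻¹.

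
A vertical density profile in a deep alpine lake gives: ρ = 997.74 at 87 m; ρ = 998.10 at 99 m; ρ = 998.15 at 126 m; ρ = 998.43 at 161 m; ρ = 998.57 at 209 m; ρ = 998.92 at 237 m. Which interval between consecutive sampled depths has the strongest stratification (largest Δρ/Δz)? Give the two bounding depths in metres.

87–99 m

Compute the density gradient over each adjacent pair:
  87–99 m: Δρ/Δz = 0.36/12 = 0.030 kg m⁻⁴
  99–126 m: Δρ/Δz = 0.05/27 = 1.9 × 10⁻³ kg m⁻⁴
  126–161 m: Δρ/Δz = 0.28/35 = 8.0 × 10⁻³ kg m⁻⁴
  161–209 m: Δρ/Δz = 0.14/48 = 2.9 × 10⁻³ kg m⁻⁴
  209–237 m: Δρ/Δz = 0.35/28 = 0.012 kg m⁻⁴
The largest gradient is in the 87–99 m interval — the pycnocline.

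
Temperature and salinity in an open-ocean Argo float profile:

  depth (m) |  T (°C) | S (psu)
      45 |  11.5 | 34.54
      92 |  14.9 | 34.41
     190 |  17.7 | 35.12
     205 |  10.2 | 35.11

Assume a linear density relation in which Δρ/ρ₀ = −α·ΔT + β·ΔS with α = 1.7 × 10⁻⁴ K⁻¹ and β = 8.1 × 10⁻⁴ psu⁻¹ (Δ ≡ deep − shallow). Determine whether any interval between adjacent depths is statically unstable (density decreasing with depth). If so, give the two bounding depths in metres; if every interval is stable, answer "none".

45–92 m

Evaluate Δρ/ρ₀ = −αΔT + βΔS across each adjacent pair:
  45–92 m: −αΔT+βΔS = −(1.7 × 10⁻⁴)(+3.4)+(8.1 × 10⁻⁴)(-0.13) = -6.8 × 10⁻⁴ → UNSTABLE
  92–190 m: −αΔT+βΔS = −(1.7 × 10⁻⁴)(+2.8)+(8.1 × 10⁻⁴)(+0.71) = 9.9 × 10⁻⁵ → stable
  190–205 m: −αΔT+βΔS = −(1.7 × 10⁻⁴)(-7.5)+(8.1 × 10⁻⁴)(-0.01) = 1.3 × 10⁻³ → stable
The 45–92 m interval has Δρ < 0: lighter water underlies denser water.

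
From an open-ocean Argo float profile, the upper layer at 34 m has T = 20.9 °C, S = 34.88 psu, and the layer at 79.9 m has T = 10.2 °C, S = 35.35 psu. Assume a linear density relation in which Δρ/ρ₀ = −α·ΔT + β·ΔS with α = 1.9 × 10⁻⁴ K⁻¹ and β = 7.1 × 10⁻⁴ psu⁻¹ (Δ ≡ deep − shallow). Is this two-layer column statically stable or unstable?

ΔT = 10.2 − 20.9 = -10.7 K and ΔS = 35.35 − 34.88 = +0.47 psu (deep − shallow).
−αΔT = 2.033 × 10⁻³; βΔS = 3.337 × 10⁻⁴; sum Δρ/ρ₀ = 2.3667 × 10⁻³.
Δρ/ρ₀ > 0, so Δρ > 0: deeper water is denser → statically stable.

stable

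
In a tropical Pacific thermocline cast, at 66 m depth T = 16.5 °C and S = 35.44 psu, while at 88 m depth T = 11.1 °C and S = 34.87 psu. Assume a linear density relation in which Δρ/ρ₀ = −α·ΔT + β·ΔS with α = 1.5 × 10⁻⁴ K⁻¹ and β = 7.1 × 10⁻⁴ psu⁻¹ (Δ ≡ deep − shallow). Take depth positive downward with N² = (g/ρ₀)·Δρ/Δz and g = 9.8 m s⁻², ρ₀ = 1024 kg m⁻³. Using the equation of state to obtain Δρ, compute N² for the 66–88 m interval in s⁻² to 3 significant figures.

ΔT = -5.4 K, ΔS = -0.57 psu (deep − shallow).
Δρ/ρ₀ = −αΔT + βΔS = 8.10 × 10⁻⁴ − 4.047 × 10⁻⁴ = 4.053 × 10⁻⁴, so Δρ ≈ 0.4150 kg m⁻³.
N² = (g/ρ₀)·Δρ/Δz = g·(Δρ/ρ₀)/Δz = 9.8 × 4.053 × 10⁻⁴ / 22 = 1.8054 × 10⁻⁴ s⁻² ≈ 1.81 × 10⁻⁴ s⁻².

1.81 × 10⁻⁴ s⁻²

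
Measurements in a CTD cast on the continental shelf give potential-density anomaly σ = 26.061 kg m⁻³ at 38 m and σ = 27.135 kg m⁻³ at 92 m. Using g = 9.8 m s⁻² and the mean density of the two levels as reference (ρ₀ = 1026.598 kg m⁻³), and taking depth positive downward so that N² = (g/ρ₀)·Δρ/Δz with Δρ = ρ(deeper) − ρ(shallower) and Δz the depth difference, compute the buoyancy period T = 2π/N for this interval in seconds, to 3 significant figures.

456 s

Δρ = 1027.135 − 1026.061 = 1.074 kg m⁻³ over Δz = 92 − 38 = 54 m.
N² = (9.8/1026.598) × (1.074/54) = 1.8986 × 10⁻⁴ s⁻².
N = √(1.8986 × 10⁻⁴) = 0.013779 rad s⁻¹, so T = 2π/N = 456.00 s ≈ 456 s.
N² > 0, so the interval is statically stable.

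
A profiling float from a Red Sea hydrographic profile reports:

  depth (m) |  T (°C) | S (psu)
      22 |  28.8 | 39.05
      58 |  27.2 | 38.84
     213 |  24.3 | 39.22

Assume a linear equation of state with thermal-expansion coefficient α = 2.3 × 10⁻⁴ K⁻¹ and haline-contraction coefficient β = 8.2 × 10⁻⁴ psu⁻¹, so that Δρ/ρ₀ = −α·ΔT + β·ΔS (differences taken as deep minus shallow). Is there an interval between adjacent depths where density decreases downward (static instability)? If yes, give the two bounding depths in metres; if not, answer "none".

none

Evaluate Δρ/ρ₀ = −αΔT + βΔS across each adjacent pair:
  22–58 m: −αΔT+βΔS = −(2.3 × 10⁻⁴)(-1.6)+(8.2 × 10⁻⁴)(-0.21) = 2.0 × 10⁻⁴ → stable
  58–213 m: −αΔT+βΔS = −(2.3 × 10⁻⁴)(-2.9)+(8.2 × 10⁻⁴)(+0.38) = 9.8 × 10⁻⁴ → stable
Every interval has Δρ > 0: the column is stably stratified throughout.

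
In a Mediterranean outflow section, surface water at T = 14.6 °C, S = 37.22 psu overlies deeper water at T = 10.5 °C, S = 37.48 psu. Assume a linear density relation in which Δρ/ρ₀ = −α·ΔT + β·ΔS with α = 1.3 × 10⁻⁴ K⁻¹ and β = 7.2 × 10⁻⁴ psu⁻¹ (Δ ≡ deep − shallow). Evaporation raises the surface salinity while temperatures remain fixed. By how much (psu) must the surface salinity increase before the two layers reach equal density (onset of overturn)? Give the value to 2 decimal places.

Neutral buoyancy requires −α(T_deep − T_surf) + β(S_deep − S_surf′) = 0.
S_surf′ = S_deep − (α/β)·ΔT = 37.48 − (1.3 × 10⁻⁴/7.2 × 10⁻⁴)·(-4.1) = 38.2203 psu.
Increase required: 38.2203 − 37.22 = 1.0003 psu.

1.00 psu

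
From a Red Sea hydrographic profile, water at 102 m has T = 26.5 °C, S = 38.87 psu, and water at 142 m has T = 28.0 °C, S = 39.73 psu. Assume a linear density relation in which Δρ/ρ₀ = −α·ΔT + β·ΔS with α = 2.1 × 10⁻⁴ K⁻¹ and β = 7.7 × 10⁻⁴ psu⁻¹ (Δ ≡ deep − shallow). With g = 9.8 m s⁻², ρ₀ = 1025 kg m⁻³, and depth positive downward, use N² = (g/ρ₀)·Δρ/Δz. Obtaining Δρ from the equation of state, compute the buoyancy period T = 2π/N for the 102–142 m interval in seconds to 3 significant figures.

ΔT = +1.5 K, ΔS = +0.86 psu (deep − shallow).
Δρ/ρ₀ = −αΔT + βΔS = -3.15 × 10⁻⁴ + 6.622 × 10⁻⁴ = 3.472 × 10⁻⁴, so Δρ ≈ 0.3559 kg m⁻³.
N² = (g/ρ₀)·Δρ/Δz = g·(Δρ/ρ₀)/Δz = 9.8 × 3.472 × 10⁻⁴ / 40 = 8.5064 × 10⁻⁵ s⁻².
N = √(8.5064 × 10⁻⁵) = 9.2230 × 10⁻³ rad s⁻¹ → T = 2π/N = 681.25 s ≈ 681 s.

681 s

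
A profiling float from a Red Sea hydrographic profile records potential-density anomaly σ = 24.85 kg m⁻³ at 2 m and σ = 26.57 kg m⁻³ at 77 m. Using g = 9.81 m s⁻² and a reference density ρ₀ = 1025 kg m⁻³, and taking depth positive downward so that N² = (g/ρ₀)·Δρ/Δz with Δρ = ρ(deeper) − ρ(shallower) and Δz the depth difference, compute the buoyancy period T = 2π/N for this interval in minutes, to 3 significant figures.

Δρ = 1026.57 − 1024.85 = 1.72 kg m⁻³ over Δz = 77 − 2 = 75 m.
N² = (9.81/1025) × (1.72/75) = 2.1949 × 10⁻⁴ s⁻².
N = √(2.1949 × 10⁻⁴) = 0.014815 rad s⁻¹, so T = 2π/N = 424.11 s = 7.0685 min ≈ 7.07 min.

7.07 min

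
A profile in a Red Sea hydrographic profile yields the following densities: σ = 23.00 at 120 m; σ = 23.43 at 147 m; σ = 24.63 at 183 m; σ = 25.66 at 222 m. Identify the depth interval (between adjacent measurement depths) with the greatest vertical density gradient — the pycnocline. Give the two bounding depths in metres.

147–183 m

Compute the density gradient over each adjacent pair:
  120–147 m: Δρ/Δz = 0.43/27 = 0.016 kg m⁻⁴
  147–183 m: Δρ/Δz = 1.20/36 = 0.033 kg m⁻⁴
  183–222 m: Δρ/Δz = 1.03/39 = 0.026 kg m⁻⁴
The largest gradient is in the 147–183 m interval — the pycnocline.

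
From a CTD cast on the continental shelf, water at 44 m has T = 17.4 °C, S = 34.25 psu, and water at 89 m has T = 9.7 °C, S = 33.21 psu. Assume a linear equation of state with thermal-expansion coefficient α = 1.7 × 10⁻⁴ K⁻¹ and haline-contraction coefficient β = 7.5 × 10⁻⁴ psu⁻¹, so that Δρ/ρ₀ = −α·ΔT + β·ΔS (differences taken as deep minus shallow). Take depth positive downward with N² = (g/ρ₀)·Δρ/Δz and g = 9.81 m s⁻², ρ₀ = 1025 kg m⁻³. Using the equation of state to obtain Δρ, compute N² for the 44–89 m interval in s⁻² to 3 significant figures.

1.15 × 10⁻⁴ s⁻²

ΔT = -7.7 K, ΔS = -1.04 psu (deep − shallow).
Δρ/ρ₀ = −αΔT + βΔS = 1.309 × 10⁻³ − 7.80 × 10⁻⁴ = 5.29 × 10⁻⁴, so Δρ ≈ 0.5422 kg m⁻³.
N² = (g/ρ₀)·Δρ/Δz = g·(Δρ/ρ₀)/Δz = 9.81 × 5.29 × 10⁻⁴ / 45 = 1.1532 × 10⁻⁴ s⁻² ≈ 1.15 × 10⁻⁴ s⁻².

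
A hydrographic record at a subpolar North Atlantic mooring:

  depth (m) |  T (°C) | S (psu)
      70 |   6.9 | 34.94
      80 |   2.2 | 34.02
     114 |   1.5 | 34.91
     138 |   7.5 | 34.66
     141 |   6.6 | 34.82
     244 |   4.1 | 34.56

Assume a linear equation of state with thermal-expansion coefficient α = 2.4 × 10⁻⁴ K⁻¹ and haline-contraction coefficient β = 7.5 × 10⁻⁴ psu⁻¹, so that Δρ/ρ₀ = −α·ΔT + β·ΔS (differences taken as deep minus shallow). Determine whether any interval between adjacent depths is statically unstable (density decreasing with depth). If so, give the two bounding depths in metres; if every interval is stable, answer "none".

114–138 m

Evaluate Δρ/ρ₀ = −αΔT + βΔS across each adjacent pair:
  70–80 m: −αΔT+βΔS = −(2.4 × 10⁻⁴)(-4.7)+(7.5 × 10⁻⁴)(-0.92) = 4.4 × 10⁻⁴ → stable
  80–114 m: −αΔT+βΔS = −(2.4 × 10⁻⁴)(-0.7)+(7.5 × 10⁻⁴)(+0.89) = 8.4 × 10⁻⁴ → stable
  114–138 m: −αΔT+βΔS = −(2.4 × 10⁻⁴)(+6.0)+(7.5 × 10⁻⁴)(-0.25) = -1.6 × 10⁻³ → UNSTABLE
  138–141 m: −αΔT+βΔS = −(2.4 × 10⁻⁴)(-0.9)+(7.5 × 10⁻⁴)(+0.16) = 3.4 × 10⁻⁴ → stable
  141–244 m: −αΔT+βΔS = −(2.4 × 10⁻⁴)(-2.5)+(7.5 × 10⁻⁴)(-0.26) = 4.1 × 10⁻⁴ → stable
The 114–138 m interval has Δρ < 0: lighter water underlies denser water.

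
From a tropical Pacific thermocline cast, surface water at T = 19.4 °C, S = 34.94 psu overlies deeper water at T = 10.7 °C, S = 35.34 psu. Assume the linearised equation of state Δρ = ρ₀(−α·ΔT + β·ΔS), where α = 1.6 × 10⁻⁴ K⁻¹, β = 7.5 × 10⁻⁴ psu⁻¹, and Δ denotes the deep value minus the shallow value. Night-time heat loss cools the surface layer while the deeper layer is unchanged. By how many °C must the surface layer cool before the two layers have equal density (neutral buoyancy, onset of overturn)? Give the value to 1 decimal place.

Neutral buoyancy requires Δρ = 0, i.e. −α(T_deep − T_surf′) + β(S_deep − S_surf) = 0.
T_surf′ = T_deep − (β/α)·ΔS = 10.7 − (7.5 × 10⁻⁴/1.6 × 10⁻⁴)·(+0.40) = 8.825 °C.
Cooling required: 19.4 − (8.825) = 10.575 °C.

10.6 °C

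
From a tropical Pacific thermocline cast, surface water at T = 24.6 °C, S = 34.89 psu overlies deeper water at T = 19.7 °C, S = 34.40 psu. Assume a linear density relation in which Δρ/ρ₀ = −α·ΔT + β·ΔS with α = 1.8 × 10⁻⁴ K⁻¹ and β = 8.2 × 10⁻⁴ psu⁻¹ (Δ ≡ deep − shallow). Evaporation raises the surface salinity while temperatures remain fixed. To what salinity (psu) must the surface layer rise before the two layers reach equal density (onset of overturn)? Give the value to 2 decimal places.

Neutral buoyancy requires −α(T_deep − T_surf) + β(S_deep − S_surf′) = 0.
S_surf′ = S_deep − (α/β)·ΔT = 34.40 − (1.8 × 10⁻⁴/8.2 × 10⁻⁴)·(-4.9) = 35.4756 psu.
Increase required: 35.4756 − 34.89 = 0.5856 psu.

35.48 psu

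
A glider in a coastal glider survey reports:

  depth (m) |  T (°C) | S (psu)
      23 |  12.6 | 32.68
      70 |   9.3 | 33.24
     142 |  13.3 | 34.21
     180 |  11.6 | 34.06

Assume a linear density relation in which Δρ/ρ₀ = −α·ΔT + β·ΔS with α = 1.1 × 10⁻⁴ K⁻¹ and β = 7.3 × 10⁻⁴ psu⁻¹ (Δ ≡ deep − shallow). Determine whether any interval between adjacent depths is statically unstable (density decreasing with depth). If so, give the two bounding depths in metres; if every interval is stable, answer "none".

none

Evaluate Δρ/ρ₀ = −αΔT + βΔS across each adjacent pair:
  23–70 m: −αΔT+βΔS = −(1.1 × 10⁻⁴)(-3.3)+(7.3 × 10⁻⁴)(+0.56) = 7.7 × 10⁻⁴ → stable
  70–142 m: −αΔT+βΔS = −(1.1 × 10⁻⁴)(+4.0)+(7.3 × 10⁻⁴)(+0.97) = 2.7 × 10⁻⁴ → stable
  142–180 m: −αΔT+βΔS = −(1.1 × 10⁻⁴)(-1.7)+(7.3 × 10⁻⁴)(-0.15) = 7.7 × 10⁻⁵ → stable
Every interval has Δρ > 0: the column is stably stratified throughout.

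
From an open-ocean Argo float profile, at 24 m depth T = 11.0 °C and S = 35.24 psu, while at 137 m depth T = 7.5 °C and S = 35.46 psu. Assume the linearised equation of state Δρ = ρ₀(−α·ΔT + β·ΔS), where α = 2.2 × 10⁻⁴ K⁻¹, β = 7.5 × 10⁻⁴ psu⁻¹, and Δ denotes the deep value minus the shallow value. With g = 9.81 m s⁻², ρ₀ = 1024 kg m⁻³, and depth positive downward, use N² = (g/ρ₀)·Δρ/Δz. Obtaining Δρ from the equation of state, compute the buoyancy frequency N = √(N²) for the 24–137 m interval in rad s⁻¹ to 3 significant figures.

ΔT = -3.5 K, ΔS = +0.22 psu (deep − shallow).
Δρ/ρ₀ = −αΔT + βΔS = 7.70 × 10⁻⁴ + 1.65 × 10⁻⁴ = 9.35 × 10⁻⁴, so Δρ ≈ 0.9574 kg m⁻³.
N² = (g/ρ₀)·Δρ/Δz = g·(Δρ/ρ₀)/Δz = 9.81 × 9.35 × 10⁻⁴ / 113 = 8.1171 × 10⁻⁵ s⁻².
N = √(8.1171 × 10⁻⁵) = 9.0095 × 10⁻³ rad s⁻¹ ≈ 9.01 × 10⁻³ rad s⁻¹.

9.01 × 10⁻³ rad s⁻¹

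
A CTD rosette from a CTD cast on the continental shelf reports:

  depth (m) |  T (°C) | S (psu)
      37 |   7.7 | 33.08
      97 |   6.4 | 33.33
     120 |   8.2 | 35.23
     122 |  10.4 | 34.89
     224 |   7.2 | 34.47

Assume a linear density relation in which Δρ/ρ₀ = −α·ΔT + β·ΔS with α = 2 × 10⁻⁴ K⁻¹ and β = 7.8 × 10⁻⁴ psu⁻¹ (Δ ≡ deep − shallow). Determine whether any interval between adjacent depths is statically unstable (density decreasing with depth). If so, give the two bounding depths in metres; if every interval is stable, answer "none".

Evaluate Δρ/ρ₀ = −αΔT + βΔS across each adjacent pair:
  37–97 m: −αΔT+βΔS = −(2 × 10⁻⁴)(-1.3)+(7.8 × 10⁻⁴)(+0.25) = 4.6 × 10⁻⁴ → stable
  97–120 m: −αΔT+βΔS = −(2 × 10⁻⁴)(+1.8)+(7.8 × 10⁻⁴)(+1.90) = 1.1 × 10⁻³ → stable
  120–122 m: −αΔT+βΔS = −(2 × 10⁻⁴)(+2.2)+(7.8 × 10⁻⁴)(-0.34) = -7.1 × 10⁻⁴ → UNSTABLE
  122–224 m: −αΔT+βΔS = −(2 × 10⁻⁴)(-3.2)+(7.8 × 10⁻⁴)(-0.42) = 3.1 × 10⁻⁴ → stable
The 120–122 m interval has Δρ < 0: lighter water underlies denser water.

120–122 m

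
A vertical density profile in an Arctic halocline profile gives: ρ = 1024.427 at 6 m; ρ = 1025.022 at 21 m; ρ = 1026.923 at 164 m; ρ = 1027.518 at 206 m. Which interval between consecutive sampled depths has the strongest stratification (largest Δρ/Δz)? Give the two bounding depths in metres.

6–21 m

Compute the density gradient over each adjacent pair:
  6–21 m: Δρ/Δz = 0.595/15 = 0.040 kg m⁻⁴
  21–164 m: Δρ/Δz = 1.901/143 = 0.013 kg m⁻⁴
  164–206 m: Δρ/Δz = 0.595/42 = 0.014 kg m⁻⁴
The largest gradient is in the 6–21 m interval — the pycnocline.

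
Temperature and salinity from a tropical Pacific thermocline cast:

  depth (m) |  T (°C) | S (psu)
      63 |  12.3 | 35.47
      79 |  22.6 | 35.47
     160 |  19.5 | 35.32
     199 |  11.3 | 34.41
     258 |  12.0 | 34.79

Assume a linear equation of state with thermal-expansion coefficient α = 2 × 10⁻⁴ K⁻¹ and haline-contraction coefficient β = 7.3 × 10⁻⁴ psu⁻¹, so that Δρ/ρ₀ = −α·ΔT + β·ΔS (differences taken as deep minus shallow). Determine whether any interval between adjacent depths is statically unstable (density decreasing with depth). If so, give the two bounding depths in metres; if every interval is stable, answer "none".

63–79 m

Evaluate Δρ/ρ₀ = −αΔT + βΔS across each adjacent pair:
  63–79 m: −αΔT+βΔS = −(2 × 10⁻⁴)(+10.3)+(7.3 × 10⁻⁴)(+0.00) = -2.1 × 10⁻³ → UNSTABLE
  79–160 m: −αΔT+βΔS = −(2 × 10⁻⁴)(-3.1)+(7.3 × 10⁻⁴)(-0.15) = 5.1 × 10⁻⁴ → stable
  160–199 m: −αΔT+βΔS = −(2 × 10⁻⁴)(-8.2)+(7.3 × 10⁻⁴)(-0.91) = 9.8 × 10⁻⁴ → stable
  199–258 m: −αΔT+βΔS = −(2 × 10⁻⁴)(+0.7)+(7.3 × 10⁻⁴)(+0.38) = 1.4 × 10⁻⁴ → stable
The 63–79 m interval has Δρ < 0: lighter water underlies denser water.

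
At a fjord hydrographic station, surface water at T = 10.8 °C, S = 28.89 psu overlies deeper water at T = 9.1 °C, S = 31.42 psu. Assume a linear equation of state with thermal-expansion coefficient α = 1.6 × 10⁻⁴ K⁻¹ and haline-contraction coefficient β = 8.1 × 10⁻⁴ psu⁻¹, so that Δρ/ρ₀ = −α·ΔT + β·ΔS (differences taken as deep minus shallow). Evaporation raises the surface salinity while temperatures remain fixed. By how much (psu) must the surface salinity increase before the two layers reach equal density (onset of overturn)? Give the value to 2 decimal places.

Neutral buoyancy requires −α(T_deep − T_surf) + β(S_deep − S_surf′) = 0.
S_surf′ = S_deep − (α/β)·ΔT = 31.42 − (1.6 × 10⁻⁴/8.1 × 10⁻⁴)·(-1.7) = 31.7558 psu.
Increase required: 31.7558 − 28.89 = 2.8658 psu.

2.87 psu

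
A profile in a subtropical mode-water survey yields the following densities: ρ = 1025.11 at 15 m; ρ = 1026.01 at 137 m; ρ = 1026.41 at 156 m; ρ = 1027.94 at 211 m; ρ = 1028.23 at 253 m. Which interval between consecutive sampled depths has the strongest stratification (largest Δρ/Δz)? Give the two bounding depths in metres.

156–211 m

Compute the density gradient over each adjacent pair:
  15–137 m: Δρ/Δz = 0.90/122 = 7.4 × 10⁻³ kg m⁻⁴
  137–156 m: Δρ/Δz = 0.40/19 = 0.021 kg m⁻⁴
  156–211 m: Δρ/Δz = 1.53/55 = 0.028 kg m⁻⁴
  211–253 m: Δρ/Δz = 0.29/42 = 6.9 × 10⁻³ kg m⁻⁴
The largest gradient is in the 156–211 m interval — the pycnocline.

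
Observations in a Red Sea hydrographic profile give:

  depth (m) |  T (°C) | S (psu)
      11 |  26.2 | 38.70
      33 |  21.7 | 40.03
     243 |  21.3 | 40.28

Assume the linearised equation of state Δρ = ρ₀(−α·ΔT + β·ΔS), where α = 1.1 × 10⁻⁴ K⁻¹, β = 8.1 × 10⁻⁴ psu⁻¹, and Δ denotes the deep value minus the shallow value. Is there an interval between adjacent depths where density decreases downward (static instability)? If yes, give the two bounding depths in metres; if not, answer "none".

none

Evaluate Δρ/ρ₀ = −αΔT + βΔS across each adjacent pair:
  11–33 m: −αΔT+βΔS = −(1.1 × 10⁻⁴)(-4.5)+(8.1 × 10⁻⁴)(+1.33) = 1.6 × 10⁻³ → stable
  33–243 m: −αΔT+βΔS = −(1.1 × 10⁻⁴)(-0.4)+(8.1 × 10⁻⁴)(+0.25) = 2.5 × 10⁻⁴ → stable
Every interval has Δρ > 0: the column is stably stratified throughout.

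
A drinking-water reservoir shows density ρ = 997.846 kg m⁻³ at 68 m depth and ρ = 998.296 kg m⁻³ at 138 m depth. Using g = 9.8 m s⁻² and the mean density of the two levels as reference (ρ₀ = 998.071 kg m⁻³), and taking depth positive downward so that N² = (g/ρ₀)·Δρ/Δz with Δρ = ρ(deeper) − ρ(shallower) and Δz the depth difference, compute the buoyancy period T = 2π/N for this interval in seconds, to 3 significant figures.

Δρ = 998.296 − 997.846 = 0.450 kg m⁻³ over Δz = 138 − 68 = 70 m.
N² = (9.8/998.071) × (0.450/70) = 6.3122 × 10⁻⁵ s⁻².
N = √(6.3122 × 10⁻⁵) = 7.9449 × 10⁻³ rad s⁻¹, so T = 2π/N = 790.85 s ≈ 791 s.

791 s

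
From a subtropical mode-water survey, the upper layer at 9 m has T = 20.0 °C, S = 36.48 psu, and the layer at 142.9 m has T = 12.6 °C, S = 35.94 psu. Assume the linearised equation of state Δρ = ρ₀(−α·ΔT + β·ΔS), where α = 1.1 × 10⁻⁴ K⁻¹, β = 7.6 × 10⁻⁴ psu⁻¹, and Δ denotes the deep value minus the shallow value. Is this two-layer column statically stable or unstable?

stable

ΔT = 12.6 − 20.0 = -7.4 K and ΔS = 35.94 − 36.48 = -0.54 psu (deep − shallow).
−αΔT = 8.14 × 10⁻⁴; βΔS = -4.104 × 10⁻⁴; sum Δρ/ρ₀ = 4.036 × 10⁻⁴.
Δρ/ρ₀ > 0, so Δρ > 0: deeper water is denser → statically stable.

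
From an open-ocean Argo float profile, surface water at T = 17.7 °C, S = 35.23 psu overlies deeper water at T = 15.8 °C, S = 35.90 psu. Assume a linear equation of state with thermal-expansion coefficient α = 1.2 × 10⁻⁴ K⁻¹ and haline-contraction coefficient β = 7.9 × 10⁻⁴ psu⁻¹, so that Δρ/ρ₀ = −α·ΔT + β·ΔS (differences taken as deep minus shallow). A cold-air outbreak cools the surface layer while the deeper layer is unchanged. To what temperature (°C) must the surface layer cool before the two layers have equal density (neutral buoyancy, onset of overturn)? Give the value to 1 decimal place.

11.4 °C

Neutral buoyancy requires Δρ = 0, i.e. −α(T_deep − T_surf′) + β(S_deep − S_surf) = 0.
T_surf′ = T_deep − (β/α)·ΔS = 15.8 − (7.9 × 10⁻⁴/1.2 × 10⁻⁴)·(+0.67) = 11.389 °C.
Cooling required: 17.7 − (11.389) = 6.311 °C.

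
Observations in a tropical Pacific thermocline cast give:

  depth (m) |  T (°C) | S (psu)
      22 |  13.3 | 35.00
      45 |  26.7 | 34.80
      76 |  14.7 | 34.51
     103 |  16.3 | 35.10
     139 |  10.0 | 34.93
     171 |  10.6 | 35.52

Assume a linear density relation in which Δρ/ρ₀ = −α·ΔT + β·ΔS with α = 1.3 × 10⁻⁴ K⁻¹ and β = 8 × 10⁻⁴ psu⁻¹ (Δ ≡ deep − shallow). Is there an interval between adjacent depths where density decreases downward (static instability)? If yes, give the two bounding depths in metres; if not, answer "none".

Evaluate Δρ/ρ₀ = −αΔT + βΔS across each adjacent pair:
  22–45 m: −αΔT+βΔS = −(1.3 × 10⁻⁴)(+13.4)+(8 × 10⁻⁴)(-0.20) = -1.9 × 10⁻³ → UNSTABLE
  45–76 m: −αΔT+βΔS = −(1.3 × 10⁻⁴)(-12.0)+(8 × 10⁻⁴)(-0.29) = 1.3 × 10⁻³ → stable
  76–103 m: −αΔT+βΔS = −(1.3 × 10⁻⁴)(+1.6)+(8 × 10⁻⁴)(+0.59) = 2.6 × 10⁻⁴ → stable
  103–139 m: −αΔT+βΔS = −(1.3 × 10⁻⁴)(-6.3)+(8 × 10⁻⁴)(-0.17) = 6.8 × 10⁻⁴ → stable
  139–171 m: −αΔT+βΔS = −(1.3 × 10⁻⁴)(+0.6)+(8 × 10⁻⁴)(+0.59) = 3.9 × 10⁻⁴ → stable
The 22–45 m interval has Δρ < 0: lighter water underlies denser water.

22–45 m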